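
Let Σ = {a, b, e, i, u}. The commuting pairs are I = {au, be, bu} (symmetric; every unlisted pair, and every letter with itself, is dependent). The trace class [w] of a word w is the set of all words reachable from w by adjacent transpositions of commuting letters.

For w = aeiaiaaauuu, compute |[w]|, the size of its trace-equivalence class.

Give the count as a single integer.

#0=a has no predecessor
#1=e depends on [0:a]
#2=i depends on [1:e]
#3=a depends on [2:i]
#4=i depends on [3:a]
#5=a depends on [4:i]
#6=a depends on [5:a]
#7=a depends on [6:a]
#8=u depends on [4:i]
#9=u depends on [8:u]
#10=u depends on [9:u]
sources: [0:a]
N(rest) = Σ N(rest − s) over sources s of rest; N(one piece) = 1:
  size 1 → [7]=1  [10]=1
  size 2 → [6,7]=1  [7,10]=2  [9,10]=1
  size 3 → [5,6,7]=1  [6,7,10]=3  [7,9,10]=3  [8,9,10]=1
  size 4 → [5,6,7,10]=4  [6,7,9,10]=6  [7,8,9,10]=4
  size 5 → [5,6,7,9,10]=10  [6,7,8,9,10]=10
  size 6 → [5,6,7,8,9,10]=20
  size 7 → [4,5,6,7,8,9,10]=20
  size 8 → [3,4,5,6,7,8,9,10]=20
  size 9 → [2,3,4,5,6,7,8,9,10]=20
  first=0(a) contributes 20

20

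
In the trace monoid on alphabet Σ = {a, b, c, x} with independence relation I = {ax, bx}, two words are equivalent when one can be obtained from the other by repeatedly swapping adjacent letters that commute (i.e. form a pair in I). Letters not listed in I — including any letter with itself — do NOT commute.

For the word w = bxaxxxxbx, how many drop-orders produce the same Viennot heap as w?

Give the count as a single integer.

84

#0=b has no predecessor
#1=x has no predecessor
#2=a depends on [0:b]
#3=x depends on [1:x]
#4=x depends on [3:x]
#5=x depends on [4:x]
#6=x depends on [5:x]
#7=b depends on [2:a]
#8=x depends on [6:x]
sources: [0:b, 1:x]
N(rest) = Σ N(rest − s) over sources s of rest; N(one piece) = 1:
  size 1 → [7]=1  [8]=1
  size 2 → [2,7]=1  [6,8]=1  [7,8]=2
  size 3 → [0,2,7]=1  [2,7,8]=3  [5,6,8]=1  [6,7,8]=3
  size 4 → [0,2,7,8]=4  [2,6,7,8]=6  [4,5,6,8]=1  [5,6,7,8]=4
  size 5 → [0,2,6,7,8]=10  [2,5,6,7,8]=10  [3,4,5,6,8]=1  [4,5,6,7,8]=5
  size 6 → [0,2,5,6,7,8]=20  [1,3,4,5,6,8]=1  [2,4,5,6,7,8]=15  [3,4,5,6,7,8]=6
  size 7 → [0,2,4,5,6,7,8]=35  [1,3,4,5,6,7,8]=7  [2,3,4,5,6,7,8]=21
  first=0(b) contributes 28
  first=1(x) contributes 56
|[w]| = 84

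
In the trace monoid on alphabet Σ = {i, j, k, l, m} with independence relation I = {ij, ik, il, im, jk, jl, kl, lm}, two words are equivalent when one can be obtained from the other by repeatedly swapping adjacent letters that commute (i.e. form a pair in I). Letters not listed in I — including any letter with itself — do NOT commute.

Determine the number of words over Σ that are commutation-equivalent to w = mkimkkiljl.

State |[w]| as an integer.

0(m) covers ∅
1(k) covers 0:m
2(i) covers ∅
3(m) covers 1:k
4(k) covers 3:m
5(k) covers 4:k
6(i) covers 2:i
7(l) covers ∅
8(j) covers 3:m
9(l) covers 7:l
floor of heap: 0:m, 2:i, 7:l
completions by unplaced set U, small U first (add the entries for U minus each lowest piece of U):
  |U|=1: {5}:1  {6}:1  {8}:1  {9}:1
  |U|=2: {2,6}:1  {4,5}:1  {5,6}:2  {5,8}:2  {5,9}:2  {6,8}:2  {6,9}:2  {7,9}:1  {8,9}:2
  |U|=3: {2,5,6}:3  {2,6,8}:3  {2,6,9}:3  {4,5,6}:3  {4,5,8}:3  {4,5,9}:3  {5,6,8}:6  {5,6,9}:6  {5,7,9}:3  {5,8,9}:6  {6,7,9}:3  {6,8,9}:6  {7,8,9}:3
  |U|=4: {2,4,5,6}:6  {2,5,6,8}:12  {2,5,6,9}:12  {2,6,7,9}:6  {2,6,8,9}:12  {3,4,5,8}:3  {4,5,6,8}:12  {4,5,6,9}:12  {4,5,7,9}:6  {4,5,8,9}:12  {5,6,7,9}:12  {5,6,8,9}:24  {5,7,8,9}:12  {6,7,8,9}:12
  |U|=5: {1,3,4,5,8}:3  {2,4,5,6,8}:30  {2,4,5,6,9}:30  {2,5,6,7,9}:30  {2,5,6,8,9}:60  {2,6,7,8,9}:30  {3,4,5,6,8}:15  {3,4,5,8,9}:15  {4,5,6,7,9}:30  {4,5,6,8,9}:60  {4,5,7,8,9}:30  {5,6,7,8,9}:60
  |U|=6: {0,1,3,4,5,8}:3  {1,3,4,5,6,8}:18  {1,3,4,5,8,9}:18  {2,3,4,5,6,8}:45  {2,4,5,6,7,9}:90  {2,4,5,6,8,9}:180  {2,5,6,7,8,9}:180  {3,4,5,6,8,9}:90  {3,4,5,7,8,9}:45  {4,5,6,7,8,9}:180
  |U|=7: {0,1,3,4,5,6,8}:21  {0,1,3,4,5,8,9}:21  {1,2,3,4,5,6,8}:63  {1,3,4,5,6,8,9}:126  {1,3,4,5,7,8,9}:63  {2,3,4,5,6,8,9}:315  {2,4,5,6,7,8,9}:630  {3,4,5,6,7,8,9}:315
  |U|=8: {0,1,2,3,4,5,6,8}:84  {0,1,3,4,5,6,8,9}:168  {0,1,3,4,5,7,8,9}:84  {1,2,3,4,5,6,8,9}:504  {1,3,4,5,6,7,8,9}:504  {2,3,4,5,6,7,8,9}:1260
  start at 0(m): 2268
  start at 2(i): 756
  start at 7(l): 756
sum over floor = 3780

3780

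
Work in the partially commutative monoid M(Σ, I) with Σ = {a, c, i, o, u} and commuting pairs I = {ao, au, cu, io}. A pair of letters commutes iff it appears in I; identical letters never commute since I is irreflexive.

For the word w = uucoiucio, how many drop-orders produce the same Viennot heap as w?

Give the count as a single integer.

24

0(u) covers ∅
1(u) covers 0:u
2(c) covers ∅
3(o) covers 1:u, 2:c
4(i) covers 1:u, 2:c
5(u) covers 3:o, 4:i
6(c) covers 3:o, 4:i
7(i) covers 5:u, 6:c
8(o) covers 5:u, 6:c
floor of heap: 0:u, 2:c
completions by unplaced set U, small U first (add the entries for U minus each lowest piece of U):
  |U|=1: {7}:1  {8}:1
  |U|=2: {7,8}:2
  |U|=3: {5,7,8}:2  {6,7,8}:2
  |U|=4: {5,6,7,8}:4
  |U|=5: {3,5,6,7,8}:4  {4,5,6,7,8}:4
  |U|=6: {3,4,5,6,7,8}:8
  |U|=7: {1,3,4,5,6,7,8}:8  {2,3,4,5,6,7,8}:8
  start at 0(u): 16
  start at 2(c): 8
sum over floor = 24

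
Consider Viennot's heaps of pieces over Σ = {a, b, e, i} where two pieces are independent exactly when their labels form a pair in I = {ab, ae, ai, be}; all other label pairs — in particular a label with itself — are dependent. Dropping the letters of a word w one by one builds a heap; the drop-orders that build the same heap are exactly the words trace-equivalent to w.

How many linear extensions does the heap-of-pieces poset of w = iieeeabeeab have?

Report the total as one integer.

0(i) covers ∅
1(i) covers 0:i
2(e) covers 1:i
3(e) covers 2:e
4(e) covers 3:e
5(a) covers ∅
6(b) covers 1:i
7(e) covers 4:e
8(e) covers 7:e
9(a) covers 5:a
10(b) covers 6:b
floor of heap: 0:i, 5:a
completions by unplaced set U, small U first (add the entries for U minus each lowest piece of U):
  |U|=1: {8}:1  {9}:1  {10}:1
  |U|=2: {5,9}:1  {6,10}:1  {7,8}:1  {8,9}:2  {8,10}:2  {9,10}:2
  |U|=3: {4,7,8}:1  {5,8,9}:3  {5,9,10}:3  {6,8,10}:3  {6,9,10}:3  {7,8,9}:3  {7,8,10}:3  {8,9,10}:6
  |U|=4: {3,4,7,8}:1  {4,7,8,9}:4  {4,7,8,10}:4  {5,6,9,10}:6  {5,7,8,9}:6  {5,8,9,10}:12  {6,7,8,10}:6  {6,8,9,10}:12  {7,8,9,10}:12
  |U|=5: {2,3,4,7,8}:1  {3,4,7,8,9}:5  {3,4,7,8,10}:5  {4,5,7,8,9}:10  {4,6,7,8,10}:10  {4,7,8,9,10}:20  {5,6,8,9,10}:30  {5,7,8,9,10}:30  {6,7,8,9,10}:30
  |U|=6: {2,3,4,7,8,9}:6  {2,3,4,7,8,10}:6  {3,4,5,7,8,9}:15  {3,4,6,7,8,10}:15  {3,4,7,8,9,10}:30  {4,5,7,8,9,10}:60  {4,6,7,8,9,10}:60  {5,6,7,8,9,10}:90
  |U|=7: {2,3,4,5,7,8,9}:21  {2,3,4,6,7,8,10}:21  {2,3,4,7,8,9,10}:42  {3,4,5,7,8,9,10}:105  {3,4,6,7,8,9,10}:105  {4,5,6,7,8,9,10}:210
  |U|=8: {1,2,3,4,6,7,8,10}:21  {2,3,4,5,7,8,9,10}:168  {2,3,4,6,7,8,9,10}:168  {3,4,5,6,7,8,9,10}:420
  |U|=9: {0,1,2,3,4,6,7,8,10}:21  {1,2,3,4,6,7,8,9,10}:189  {2,3,4,5,6,7,8,9,10}:756
  start at 0(i): 945
  start at 5(a): 210
sum over floor = 1155

1155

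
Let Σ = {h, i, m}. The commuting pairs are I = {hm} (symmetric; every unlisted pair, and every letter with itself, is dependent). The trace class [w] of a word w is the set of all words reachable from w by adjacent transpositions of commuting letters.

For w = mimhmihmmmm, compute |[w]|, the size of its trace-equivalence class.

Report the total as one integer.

15

#0=m has no predecessor
#1=i depends on [0:m]
#2=m depends on [1:i]
#3=h depends on [1:i]
#4=m depends on [2:m]
#5=i depends on [3:h, 4:m]
#6=h depends on [5:i]
#7=m depends on [5:i]
#8=m depends on [7:m]
#9=m depends on [8:m]
#10=m depends on [9:m]
sources: [0:m]
N(rest) = Σ N(rest − s) over sources s of rest; N(one piece) = 1:
  size 1 → [6]=1  [10]=1
  size 2 → [6,10]=2  [9,10]=1
  size 3 → [6,9,10]=3  [8,9,10]=1
  size 4 → [6,8,9,10]=4  [7,8,9,10]=1
  size 5 → [6,7,8,9,10]=5
  size 6 → [5,6,7,8,9,10]=5
  size 7 → [3,5,6,7,8,9,10]=5  [4,5,6,7,8,9,10]=5
  size 8 → [2,4,5,6,7,8,9,10]=5  [3,4,5,6,7,8,9,10]=10
  size 9 → [2,3,4,5,6,7,8,9,10]=15
  first=0(m) contributes 15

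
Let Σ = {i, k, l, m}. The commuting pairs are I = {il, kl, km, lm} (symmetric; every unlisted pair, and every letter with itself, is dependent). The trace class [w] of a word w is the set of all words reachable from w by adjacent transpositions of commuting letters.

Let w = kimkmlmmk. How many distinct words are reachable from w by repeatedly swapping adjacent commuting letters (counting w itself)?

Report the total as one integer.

#0=k has no predecessor
#1=i depends on [0:k]
#2=m depends on [1:i]
#3=k depends on [1:i]
#4=m depends on [2:m]
#5=l has no predecessor
#6=m depends on [4:m]
#7=m depends on [6:m]
#8=k depends on [3:k]
sources: [0:k, 5:l]
N(rest) = Σ N(rest − s) over sources s of rest; N(one piece) = 1:
  size 1 → [5]=1  [7]=1  [8]=1
  size 2 → [3,8]=1  [5,7]=2  [5,8]=2  [6,7]=1  [7,8]=2
  size 3 → [3,5,8]=3  [3,7,8]=3  [4,6,7]=1  [5,6,7]=3  [5,7,8]=6  [6,7,8]=3
  size 4 → [2,4,6,7]=1  [3,5,7,8]=12  [3,6,7,8]=6  [4,5,6,7]=4  [4,6,7,8]=4  [5,6,7,8]=12
  size 5 → [2,4,5,6,7]=5  [2,4,6,7,8]=5  [3,4,6,7,8]=10  [3,5,6,7,8]=30  [4,5,6,7,8]=20
  size 6 → [2,3,4,6,7,8]=15  [2,4,5,6,7,8]=30  [3,4,5,6,7,8]=60
  size 7 → [1,2,3,4,6,7,8]=15  [2,3,4,5,6,7,8]=105
  first=0(k) contributes 120
  first=5(l) contributes 15
|[w]| = 135

135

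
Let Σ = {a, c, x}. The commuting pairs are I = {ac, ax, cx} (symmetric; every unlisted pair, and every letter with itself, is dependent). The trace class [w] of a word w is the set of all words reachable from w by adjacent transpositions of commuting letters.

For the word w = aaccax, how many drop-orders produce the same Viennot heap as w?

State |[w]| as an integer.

60

#0=a has no predecessor
#1=a depends on [0:a]
#2=c has no predecessor
#3=c depends on [2:c]
#4=a depends on [1:a]
#5=x has no predecessor
sources: [0:a, 2:c, 5:x]
N(rest) = Σ N(rest − s) over sources s of rest; N(one piece) = 1:
  size 1 → [3]=1  [4]=1  [5]=1
  size 2 → [1,4]=1  [2,3]=1  [3,4]=2  [3,5]=2  [4,5]=2
  size 3 → [0,1,4]=1  [1,3,4]=3  [1,4,5]=3  [2,3,4]=3  [2,3,5]=3  [3,4,5]=6
  size 4 → [0,1,3,4]=4  [0,1,4,5]=4  [1,2,3,4]=6  [1,3,4,5]=12  [2,3,4,5]=12
  first=0(a) contributes 30
  first=2(c) contributes 20
  first=5(x) contributes 10
|[w]| = 60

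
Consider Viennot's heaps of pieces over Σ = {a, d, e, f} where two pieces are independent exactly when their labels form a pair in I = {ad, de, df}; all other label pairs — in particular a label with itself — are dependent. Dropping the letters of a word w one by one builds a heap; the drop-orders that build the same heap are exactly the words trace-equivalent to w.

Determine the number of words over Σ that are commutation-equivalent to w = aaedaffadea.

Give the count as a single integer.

#0=a has no predecessor
#1=a depends on [0:a]
#2=e depends on [1:a]
#3=d has no predecessor
#4=a depends on [2:e]
#5=f depends on [4:a]
#6=f depends on [5:f]
#7=a depends on [6:f]
#8=d depends on [3:d]
#9=e depends on [7:a]
#10=a depends on [9:e]
sources: [0:a, 3:d]
N(rest) = Σ N(rest − s) over sources s of rest; N(one piece) = 1:
  size 1 → [8]=1  [10]=1
  size 2 → [3,8]=1  [8,10]=2  [9,10]=1
  size 3 → [3,8,10]=3  [7,9,10]=1  [8,9,10]=3
  size 4 → [3,8,9,10]=6  [6,7,9,10]=1  [7,8,9,10]=4
  size 5 → [3,7,8,9,10]=10  [5,6,7,9,10]=1  [6,7,8,9,10]=5
  size 6 → [3,6,7,8,9,10]=15  [4,5,6,7,9,10]=1  [5,6,7,8,9,10]=6
  size 7 → [2,4,5,6,7,9,10]=1  [3,5,6,7,8,9,10]=21  [4,5,6,7,8,9,10]=7
  size 8 → [1,2,4,5,6,7,9,10]=1  [2,4,5,6,7,8,9,10]=8  [3,4,5,6,7,8,9,10]=28
  size 9 → [0,1,2,4,5,6,7,9,10]=1  [1,2,4,5,6,7,8,9,10]=9  [2,3,4,5,6,7,8,9,10]=36
  first=0(a) contributes 45
  first=3(d) contributes 10
|[w]| = 55

55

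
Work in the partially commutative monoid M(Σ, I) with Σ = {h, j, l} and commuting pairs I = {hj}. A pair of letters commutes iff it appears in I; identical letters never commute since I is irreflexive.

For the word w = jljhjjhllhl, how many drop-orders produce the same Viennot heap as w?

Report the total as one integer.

10

#0=j has no predecessor
#1=l depends on [0:j]
#2=j depends on [1:l]
#3=h depends on [1:l]
#4=j depends on [2:j]
#5=j depends on [4:j]
#6=h depends on [3:h]
#7=l depends on [5:j, 6:h]
#8=l depends on [7:l]
#9=h depends on [8:l]
#10=l depends on [9:h]
sources: [0:j]
N(rest) = Σ N(rest − s) over sources s of rest; N(one piece) = 1:
  size 1 → [10]=1
  size 2 → [9,10]=1
  size 3 → [8,9,10]=1
  size 4 → [7,8,9,10]=1
  size 5 → [5,7,8,9,10]=1  [6,7,8,9,10]=1
  size 6 → [3,6,7,8,9,10]=1  [4,5,7,8,9,10]=1  [5,6,7,8,9,10]=2
  size 7 → [2,4,5,7,8,9,10]=1  [3,5,6,7,8,9,10]=3  [4,5,6,7,8,9,10]=3
  size 8 → [2,4,5,6,7,8,9,10]=4  [3,4,5,6,7,8,9,10]=6
  size 9 → [2,3,4,5,6,7,8,9,10]=10
  first=0(j) contributes 10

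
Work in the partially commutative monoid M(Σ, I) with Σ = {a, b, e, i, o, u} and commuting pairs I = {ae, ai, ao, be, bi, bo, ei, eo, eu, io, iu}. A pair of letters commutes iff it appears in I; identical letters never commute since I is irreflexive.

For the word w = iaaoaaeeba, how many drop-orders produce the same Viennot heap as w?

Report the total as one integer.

0(i) covers ∅
1(a) covers ∅
2(a) covers 1:a
3(o) covers ∅
4(a) covers 2:a
5(a) covers 4:a
6(e) covers ∅
7(e) covers 6:e
8(b) covers 5:a
9(a) covers 8:b
floor of heap: 0:i, 1:a, 3:o, 6:e
completions by unplaced set U, small U first (add the entries for U minus each lowest piece of U):
  |U|=1: {0}:1  {3}:1  {7}:1  {9}:1
  |U|=2: {0,3}:2  {0,7}:2  {0,9}:2  {3,7}:2  {3,9}:2  {6,7}:1  {7,9}:2  {8,9}:1
  |U|=3: {0,3,7}:6  {0,3,9}:6  {0,6,7}:3  {0,7,9}:6  {0,8,9}:3  {3,6,7}:3  {3,7,9}:6  {3,8,9}:3  {5,8,9}:1  {6,7,9}:3  {7,8,9}:3
  |U|=4: {0,3,6,7}:12  {0,3,7,9}:24  {0,3,8,9}:12  {0,5,8,9}:4  {0,6,7,9}:12  {0,7,8,9}:12  {3,5,8,9}:4  {3,6,7,9}:12  {3,7,8,9}:12  {4,5,8,9}:1  {5,7,8,9}:4  {6,7,8,9}:6
  |U|=5: {0,3,5,8,9}:20  {0,3,6,7,9}:60  {0,3,7,8,9}:60  {0,4,5,8,9}:5  {0,5,7,8,9}:20  {0,6,7,8,9}:30  {2,4,5,8,9}:1  {3,4,5,8,9}:5  {3,5,7,8,9}:20  {3,6,7,8,9}:30  {4,5,7,8,9}:5  {5,6,7,8,9}:10
  |U|=6: {0,2,4,5,8,9}:6  {0,3,4,5,8,9}:30  {0,3,5,7,8,9}:120  {0,3,6,7,8,9}:180  {0,4,5,7,8,9}:30  {0,5,6,7,8,9}:60  {1,2,4,5,8,9}:1  {2,3,4,5,8,9}:6  {2,4,5,7,8,9}:6  {3,4,5,7,8,9}:30  {3,5,6,7,8,9}:60  {4,5,6,7,8,9}:15
  |U|=7: {0,1,2,4,5,8,9}:7  {0,2,3,4,5,8,9}:42  {0,2,4,5,7,8,9}:42  {0,3,4,5,7,8,9}:210  {0,3,5,6,7,8,9}:420  {0,4,5,6,7,8,9}:105  {1,2,3,4,5,8,9}:7  {1,2,4,5,7,8,9}:7  {2,3,4,5,7,8,9}:42  {2,4,5,6,7,8,9}:21  {3,4,5,6,7,8,9}:105
  |U|=8: {0,1,2,3,4,5,8,9}:56  {0,1,2,4,5,7,8,9}:56  {0,2,3,4,5,7,8,9}:336  {0,2,4,5,6,7,8,9}:168  {0,3,4,5,6,7,8,9}:840  {1,2,3,4,5,7,8,9}:56  {1,2,4,5,6,7,8,9}:28  {2,3,4,5,6,7,8,9}:168
  start at 0(i): 252
  start at 1(a): 1512
  start at 3(o): 252
  start at 6(e): 504
sum over floor = 2520

2520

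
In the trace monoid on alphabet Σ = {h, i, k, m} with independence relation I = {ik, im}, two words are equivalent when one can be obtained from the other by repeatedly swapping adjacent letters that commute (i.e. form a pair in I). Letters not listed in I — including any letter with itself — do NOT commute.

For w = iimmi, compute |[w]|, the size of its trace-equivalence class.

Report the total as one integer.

#0=i has no predecessor
#1=i depends on [0:i]
#2=m has no predecessor
#3=m depends on [2:m]
#4=i depends on [1:i]
sources: [0:i, 2:m]
N(rest) = Σ N(rest − s) over sources s of rest; N(one piece) = 1:
  size 1 → [3]=1  [4]=1
  size 2 → [1,4]=1  [2,3]=1  [3,4]=2
  size 3 → [0,1,4]=1  [1,3,4]=3  [2,3,4]=3
  first=0(i) contributes 6
  first=2(m) contributes 4
|[w]| = 10

10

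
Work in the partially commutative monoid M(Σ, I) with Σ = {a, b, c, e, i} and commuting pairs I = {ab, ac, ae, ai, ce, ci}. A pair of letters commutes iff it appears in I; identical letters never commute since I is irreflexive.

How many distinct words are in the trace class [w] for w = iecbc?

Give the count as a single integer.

piece 0:i — minimal
piece 1:e rests on {0:i}
piece 2:c — minimal
piece 3:b rests on {1:e, 2:c}
piece 4:c rests on {3:b}
minimal pieces: {0:i, 2:c}
ways to finish when only these pieces remain (= sum over removing one remaining piece with nothing left below it):
  1 left: {4}→1
  2 left: {3,4}→1
  3 left: {1,3,4}→1  {2,3,4}→1
  placing 0:i first → 2 extensions
  placing 2:c first → 1 extensions
total linear extensions = 3

3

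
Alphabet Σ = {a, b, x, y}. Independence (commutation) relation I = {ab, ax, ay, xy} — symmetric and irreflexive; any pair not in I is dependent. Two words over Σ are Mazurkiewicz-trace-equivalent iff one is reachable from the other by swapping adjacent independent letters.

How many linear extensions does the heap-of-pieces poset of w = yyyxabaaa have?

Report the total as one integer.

#0=y has no predecessor
#1=y depends on [0:y]
#2=y depends on [1:y]
#3=x has no predecessor
#4=a has no predecessor
#5=b depends on [2:y, 3:x]
#6=a depends on [4:a]
#7=a depends on [6:a]
#8=a depends on [7:a]
sources: [0:y, 3:x, 4:a]
N(rest) = Σ N(rest − s) over sources s of rest; N(one piece) = 1:
  size 1 → [5]=1  [8]=1
  size 2 → [2,5]=1  [3,5]=1  [5,8]=2  [7,8]=1
  size 3 → [1,2,5]=1  [2,3,5]=2  [2,5,8]=3  [3,5,8]=3  [5,7,8]=3  [6,7,8]=1
  size 4 → [0,1,2,5]=1  [1,2,3,5]=3  [1,2,5,8]=4  [2,3,5,8]=8  [2,5,7,8]=6  [3,5,7,8]=6  [4,6,7,8]=1  [5,6,7,8]=4
  size 5 → [0,1,2,3,5]=4  [0,1,2,5,8]=5  [1,2,3,5,8]=15  [1,2,5,7,8]=10  [2,3,5,7,8]=20  [2,5,6,7,8]=10  [3,5,6,7,8]=10  [4,5,6,7,8]=5
  size 6 → [0,1,2,3,5,8]=24  [0,1,2,5,7,8]=15  [1,2,3,5,7,8]=45  [1,2,5,6,7,8]=20  [2,3,5,6,7,8]=40  [2,4,5,6,7,8]=15  [3,4,5,6,7,8]=15
  size 7 → [0,1,2,3,5,7,8]=84  [0,1,2,5,6,7,8]=35  [1,2,3,5,6,7,8]=105  [1,2,4,5,6,7,8]=35  [2,3,4,5,6,7,8]=70
  first=0(y) contributes 210
  first=3(x) contributes 70
  first=4(a) contributes 224
|[w]| = 504

504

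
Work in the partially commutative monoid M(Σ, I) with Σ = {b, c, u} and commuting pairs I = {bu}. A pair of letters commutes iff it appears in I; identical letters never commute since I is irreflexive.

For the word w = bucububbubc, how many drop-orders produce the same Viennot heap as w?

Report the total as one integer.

70

#0=b has no predecessor
#1=u has no predecessor
#2=c depends on [0:b, 1:u]
#3=u depends on [2:c]
#4=b depends on [2:c]
#5=u depends on [3:u]
#6=b depends on [4:b]
#7=b depends on [6:b]
#8=u depends on [5:u]
#9=b depends on [7:b]
#10=c depends on [8:u, 9:b]
sources: [0:b, 1:u]
N(rest) = Σ N(rest − s) over sources s of rest; N(one piece) = 1:
  size 1 → [10]=1
  size 2 → [8,10]=1  [9,10]=1
  size 3 → [5,8,10]=1  [7,9,10]=1  [8,9,10]=2
  size 4 → [3,5,8,10]=1  [5,8,9,10]=3  [6,7,9,10]=1  [7,8,9,10]=3
  size 5 → [3,5,8,9,10]=4  [4,6,7,9,10]=1  [5,7,8,9,10]=6  [6,7,8,9,10]=4
  size 6 → [3,5,7,8,9,10]=10  [4,6,7,8,9,10]=5  [5,6,7,8,9,10]=10
  size 7 → [3,5,6,7,8,9,10]=20  [4,5,6,7,8,9,10]=15
  size 8 → [3,4,5,6,7,8,9,10]=35
  size 9 → [2,3,4,5,6,7,8,9,10]=35
  first=0(b) contributes 35
  first=1(u) contributes 35
|[w]| = 70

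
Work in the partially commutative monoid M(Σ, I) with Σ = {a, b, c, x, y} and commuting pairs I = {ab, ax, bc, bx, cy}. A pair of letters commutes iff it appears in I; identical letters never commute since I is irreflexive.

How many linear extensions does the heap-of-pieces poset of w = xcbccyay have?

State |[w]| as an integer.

14

0(x) covers ∅
1(c) covers 0:x
2(b) covers ∅
3(c) covers 1:c
4(c) covers 3:c
5(y) covers 0:x, 2:b
6(a) covers 4:c, 5:y
7(y) covers 6:a
floor of heap: 0:x, 2:b
completions by unplaced set U, small U first (add the entries for U minus each lowest piece of U):
  |U|=1: {7}:1
  |U|=2: {6,7}:1
  |U|=3: {4,6,7}:1  {5,6,7}:1
  |U|=4: {2,5,6,7}:1  {3,4,6,7}:1  {4,5,6,7}:2
  |U|=5: {1,3,4,6,7}:1  {2,4,5,6,7}:3  {3,4,5,6,7}:3
  |U|=6: {1,3,4,5,6,7}:4  {2,3,4,5,6,7}:6
  start at 0(x): 10
  start at 2(b): 4
sum over floor = 14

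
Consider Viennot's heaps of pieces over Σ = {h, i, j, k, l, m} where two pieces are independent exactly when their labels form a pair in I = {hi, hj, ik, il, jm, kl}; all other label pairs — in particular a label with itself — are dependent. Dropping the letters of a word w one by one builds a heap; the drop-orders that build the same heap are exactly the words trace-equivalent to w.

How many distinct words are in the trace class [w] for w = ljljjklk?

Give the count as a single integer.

3

#0=l has no predecessor
#1=j depends on [0:l]
#2=l depends on [1:j]
#3=j depends on [2:l]
#4=j depends on [3:j]
#5=k depends on [4:j]
#6=l depends on [4:j]
#7=k depends on [5:k]
sources: [0:l]
N(rest) = Σ N(rest − s) over sources s of rest; N(one piece) = 1:
  size 1 → [6]=1  [7]=1
  size 2 → [5,7]=1  [6,7]=2
  size 3 → [5,6,7]=3
  size 4 → [4,5,6,7]=3
  size 5 → [3,4,5,6,7]=3
  size 6 → [2,3,4,5,6,7]=3
  first=0(l) contributes 3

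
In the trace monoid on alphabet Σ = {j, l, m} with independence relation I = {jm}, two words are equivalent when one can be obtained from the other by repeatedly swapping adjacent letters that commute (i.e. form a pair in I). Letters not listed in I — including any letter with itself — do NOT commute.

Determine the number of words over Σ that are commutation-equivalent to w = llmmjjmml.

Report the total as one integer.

#0=l has no predecessor
#1=l depends on [0:l]
#2=m depends on [1:l]
#3=m depends on [2:m]
#4=j depends on [1:l]
#5=j depends on [4:j]
#6=m depends on [3:m]
#7=m depends on [6:m]
#8=l depends on [5:j, 7:m]
sources: [0:l]
N(rest) = Σ N(rest − s) over sources s of rest; N(one piece) = 1:
  size 1 → [8]=1
  size 2 → [5,8]=1  [7,8]=1
  size 3 → [4,5,8]=1  [5,7,8]=2  [6,7,8]=1
  size 4 → [3,6,7,8]=1  [4,5,7,8]=3  [5,6,7,8]=3
  size 5 → [2,3,6,7,8]=1  [3,5,6,7,8]=4  [4,5,6,7,8]=6
  size 6 → [2,3,5,6,7,8]=5  [3,4,5,6,7,8]=10
  size 7 → [2,3,4,5,6,7,8]=15
  first=0(l) contributes 15

15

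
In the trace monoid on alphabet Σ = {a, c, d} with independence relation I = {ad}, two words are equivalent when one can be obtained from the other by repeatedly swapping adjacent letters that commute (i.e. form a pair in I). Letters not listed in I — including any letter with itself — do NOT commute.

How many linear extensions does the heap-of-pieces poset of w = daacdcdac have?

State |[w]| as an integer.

6

#0=d has no predecessor
#1=a has no predecessor
#2=a depends on [1:a]
#3=c depends on [0:d, 2:a]
#4=d depends on [3:c]
#5=c depends on [4:d]
#6=d depends on [5:c]
#7=a depends on [5:c]
#8=c depends on [6:d, 7:a]
sources: [0:d, 1:a]
N(rest) = Σ N(rest − s) over sources s of rest; N(one piece) = 1:
  size 1 → [8]=1
  size 2 → [6,8]=1  [7,8]=1
  size 3 → [6,7,8]=2
  size 4 → [5,6,7,8]=2
  size 5 → [4,5,6,7,8]=2
  size 6 → [3,4,5,6,7,8]=2
  size 7 → [0,3,4,5,6,7,8]=2  [2,3,4,5,6,7,8]=2
  first=0(d) contributes 2
  first=1(a) contributes 4
|[w]| = 6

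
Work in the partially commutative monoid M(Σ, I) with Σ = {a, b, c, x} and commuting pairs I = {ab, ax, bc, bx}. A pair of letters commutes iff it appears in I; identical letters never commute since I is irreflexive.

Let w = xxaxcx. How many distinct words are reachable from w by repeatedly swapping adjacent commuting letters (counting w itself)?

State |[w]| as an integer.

4

piece 0:x — minimal
piece 1:x rests on {0:x}
piece 2:a — minimal
piece 3:x rests on {1:x}
piece 4:c rests on {2:a, 3:x}
piece 5:x rests on {4:c}
minimal pieces: {0:x, 2:a}
ways to finish when only these pieces remain (= sum over removing one remaining piece with nothing left below it):
  1 left: {5}→1
  2 left: {4,5}→1
  3 left: {2,4,5}→1  {3,4,5}→1
  4 left: {1,3,4,5}→1  {2,3,4,5}→2
  placing 0:x first → 3 extensions
  placing 2:a first → 1 extensions
total linear extensions = 4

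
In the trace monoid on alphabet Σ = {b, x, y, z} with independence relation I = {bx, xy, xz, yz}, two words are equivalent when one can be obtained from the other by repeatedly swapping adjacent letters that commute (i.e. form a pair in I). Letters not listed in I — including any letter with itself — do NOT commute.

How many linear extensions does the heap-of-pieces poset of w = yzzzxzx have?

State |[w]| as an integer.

105

#0=y has no predecessor
#1=z has no predecessor
#2=z depends on [1:z]
#3=z depends on [2:z]
#4=x has no predecessor
#5=z depends on [3:z]
#6=x depends on [4:x]
sources: [0:y, 1:z, 4:x]
N(rest) = Σ N(rest − s) over sources s of rest; N(one piece) = 1:
  size 1 → [0]=1  [5]=1  [6]=1
  size 2 → [0,5]=2  [0,6]=2  [3,5]=1  [4,6]=1  [5,6]=2
  size 3 → [0,3,5]=3  [0,4,6]=3  [0,5,6]=6  [2,3,5]=1  [3,5,6]=3  [4,5,6]=3
  size 4 → [0,2,3,5]=4  [0,3,5,6]=12  [0,4,5,6]=12  [1,2,3,5]=1  [2,3,5,6]=4  [3,4,5,6]=6
  size 5 → [0,1,2,3,5]=5  [0,2,3,5,6]=20  [0,3,4,5,6]=30  [1,2,3,5,6]=5  [2,3,4,5,6]=10
  first=0(y) contributes 15
  first=1(z) contributes 60
  first=4(x) contributes 30
|[w]| = 105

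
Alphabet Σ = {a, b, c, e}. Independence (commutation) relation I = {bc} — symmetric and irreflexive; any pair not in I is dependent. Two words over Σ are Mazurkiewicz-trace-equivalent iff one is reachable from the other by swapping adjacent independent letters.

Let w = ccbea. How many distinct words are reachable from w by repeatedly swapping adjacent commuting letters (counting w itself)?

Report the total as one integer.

#0=c has no predecessor
#1=c depends on [0:c]
#2=b has no predecessor
#3=e depends on [1:c, 2:b]
#4=a depends on [3:e]
sources: [0:c, 2:b]
N(rest) = Σ N(rest − s) over sources s of rest; N(one piece) = 1:
  size 1 → [4]=1
  size 2 → [3,4]=1
  size 3 → [1,3,4]=1  [2,3,4]=1
  first=0(c) contributes 2
  first=2(b) contributes 1
|[w]| = 3

3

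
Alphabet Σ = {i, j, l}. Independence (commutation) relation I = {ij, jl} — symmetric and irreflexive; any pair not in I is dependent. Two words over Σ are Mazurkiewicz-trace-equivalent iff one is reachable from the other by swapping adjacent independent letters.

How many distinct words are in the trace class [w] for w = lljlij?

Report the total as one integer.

15

0(l) covers ∅
1(l) covers 0:l
2(j) covers ∅
3(l) covers 1:l
4(i) covers 3:l
5(j) covers 2:j
floor of heap: 0:l, 2:j
completions by unplaced set U, small U first (add the entries for U minus each lowest piece of U):
  |U|=1: {4}:1  {5}:1
  |U|=2: {2,5}:1  {3,4}:1  {4,5}:2
  |U|=3: {1,3,4}:1  {2,4,5}:3  {3,4,5}:3
  |U|=4: {0,1,3,4}:1  {1,3,4,5}:4  {2,3,4,5}:6
  start at 0(l): 10
  start at 2(j): 5
sum over floor = 15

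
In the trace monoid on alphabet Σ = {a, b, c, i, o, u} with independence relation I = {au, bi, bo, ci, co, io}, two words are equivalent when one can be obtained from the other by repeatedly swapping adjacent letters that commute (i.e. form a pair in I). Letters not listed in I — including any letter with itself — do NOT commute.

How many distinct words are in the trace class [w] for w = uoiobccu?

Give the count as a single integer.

piece 0:u — minimal
piece 1:o rests on {0:u}
piece 2:i rests on {0:u}
piece 3:o rests on {1:o}
piece 4:b rests on {0:u}
piece 5:c rests on {4:b}
piece 6:c rests on {5:c}
piece 7:u rests on {2:i, 3:o, 6:c}
minimal pieces: {0:u}
ways to finish when only these pieces remain (= sum over removing one remaining piece with nothing left below it):
  1 left: {7}→1
  2 left: {2,7}→1  {3,7}→1  {6,7}→1
  3 left: {1,3,7}→1  {2,3,7}→2  {2,6,7}→2  {3,6,7}→2  {5,6,7}→1
  4 left: {1,2,3,7}→3  {1,3,6,7}→3  {2,3,6,7}→6  {2,5,6,7}→3  {3,5,6,7}→3  {4,5,6,7}→1
  5 left: {1,2,3,6,7}→12  {1,3,5,6,7}→6  {2,3,5,6,7}→12  {2,4,5,6,7}→4  {3,4,5,6,7}→4
  6 left: {1,2,3,5,6,7}→30  {1,3,4,5,6,7}→10  {2,3,4,5,6,7}→20
  placing 0:u first → 60 extensions

60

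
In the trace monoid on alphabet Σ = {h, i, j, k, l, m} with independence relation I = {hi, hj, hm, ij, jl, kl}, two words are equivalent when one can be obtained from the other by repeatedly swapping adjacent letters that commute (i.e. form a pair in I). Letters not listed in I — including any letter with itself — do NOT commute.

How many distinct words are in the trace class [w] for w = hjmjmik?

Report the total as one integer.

6

0(h) covers ∅
1(j) covers ∅
2(m) covers 1:j
3(j) covers 2:m
4(m) covers 3:j
5(i) covers 4:m
6(k) covers 0:h, 5:i
floor of heap: 0:h, 1:j
completions by unplaced set U, small U first (add the entries for U minus each lowest piece of U):
  |U|=1: {6}:1
  |U|=2: {0,6}:1  {5,6}:1
  |U|=3: {0,5,6}:2  {4,5,6}:1
  |U|=4: {0,4,5,6}:3  {3,4,5,6}:1
  |U|=5: {0,3,4,5,6}:4  {2,3,4,5,6}:1
  start at 0(h): 1
  start at 1(j): 5
sum over floor = 6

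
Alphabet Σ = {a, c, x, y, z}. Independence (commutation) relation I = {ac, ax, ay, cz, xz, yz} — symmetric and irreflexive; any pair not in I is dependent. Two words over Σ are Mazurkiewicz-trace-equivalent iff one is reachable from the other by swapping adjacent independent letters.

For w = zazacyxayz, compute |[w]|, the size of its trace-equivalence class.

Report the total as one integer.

piece 0:z — minimal
piece 1:a rests on {0:z}
piece 2:z rests on {1:a}
piece 3:a rests on {2:z}
piece 4:c — minimal
piece 5:y rests on {4:c}
piece 6:x rests on {5:y}
piece 7:a rests on {3:a}
piece 8:y rests on {6:x}
piece 9:z rests on {7:a}
minimal pieces: {0:z, 4:c}
ways to finish when only these pieces remain (= sum over removing one remaining piece with nothing left below it):
  1 left: {8}→1  {9}→1
  2 left: {6,8}→1  {7,9}→1  {8,9}→2
  3 left: {3,7,9}→1  {5,6,8}→1  {6,8,9}→3  {7,8,9}→3
  4 left: {2,3,7,9}→1  {3,7,8,9}→4  {4,5,6,8}→1  {5,6,8,9}→4  {6,7,8,9}→6
  5 left: {1,2,3,7,9}→1  {2,3,7,8,9}→5  {3,6,7,8,9}→10  {4,5,6,8,9}→5  {5,6,7,8,9}→10
  6 left: {0,1,2,3,7,9}→1  {1,2,3,7,8,9}→6  {2,3,6,7,8,9}→15  {3,5,6,7,8,9}→20  {4,5,6,7,8,9}→15
  7 left: {0,1,2,3,7,8,9}→7  {1,2,3,6,7,8,9}→21  {2,3,5,6,7,8,9}→35  {3,4,5,6,7,8,9}→35
  8 left: {0,1,2,3,6,7,8,9}→28  {1,2,3,5,6,7,8,9}→56  {2,3,4,5,6,7,8,9}→70
  placing 0:z first → 126 extensions
  placing 4:c first → 84 extensions
total linear extensions = 210

210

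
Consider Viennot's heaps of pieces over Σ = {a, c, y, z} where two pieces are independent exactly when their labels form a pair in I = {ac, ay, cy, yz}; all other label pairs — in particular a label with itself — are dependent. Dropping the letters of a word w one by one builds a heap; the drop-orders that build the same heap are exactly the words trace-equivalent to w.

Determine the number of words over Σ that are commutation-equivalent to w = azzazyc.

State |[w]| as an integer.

piece 0:a — minimal
piece 1:z rests on {0:a}
piece 2:z rests on {1:z}
piece 3:a rests on {2:z}
piece 4:z rests on {3:a}
piece 5:y — minimal
piece 6:c rests on {4:z}
minimal pieces: {0:a, 5:y}
ways to finish when only these pieces remain (= sum over removing one remaining piece with nothing left below it):
  1 left: {5}→1  {6}→1
  2 left: {4,6}→1  {5,6}→2
  3 left: {3,4,6}→1  {4,5,6}→3
  4 left: {2,3,4,6}→1  {3,4,5,6}→4
  5 left: {1,2,3,4,6}→1  {2,3,4,5,6}→5
  placing 0:a first → 6 extensions
  placing 5:y first → 1 extensions
total linear extensions = 7

7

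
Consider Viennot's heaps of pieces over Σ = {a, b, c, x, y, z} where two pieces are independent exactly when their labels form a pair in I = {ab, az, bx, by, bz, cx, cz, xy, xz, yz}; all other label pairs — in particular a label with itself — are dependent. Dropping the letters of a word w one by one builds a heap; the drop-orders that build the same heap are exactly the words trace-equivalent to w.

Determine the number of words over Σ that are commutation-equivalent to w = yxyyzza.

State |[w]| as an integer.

84

drop 0:y onto floor
drop 1:x onto floor
drop 2:y onto {0:y}
drop 3:y onto {2:y}
drop 4:z onto floor
drop 5:z onto {4:z}
drop 6:a onto {1:x, 3:y}
ground layer = {0:y, 1:x, 4:z}
drop-orders for the pieces not yet dropped (sum over which currently-grounded one goes next):
  1 to go: {5} 1  {6} 1
  2 to go: {1,6} 1  {3,6} 1  {4,5} 1  {5,6} 2
  3 to go: {1,3,6} 2  {1,5,6} 3  {2,3,6} 1  {3,5,6} 3  {4,5,6} 3
  4 to go: {0,2,3,6} 1  {1,2,3,6} 3  {1,3,5,6} 8  {1,4,5,6} 6  {2,3,5,6} 4  {3,4,5,6} 6
  5 to go: {0,1,2,3,6} 4  {0,2,3,5,6} 5  {1,2,3,5,6} 15  {1,3,4,5,6} 20  {2,3,4,5,6} 10
  if 0:y drops first: 45 orders
  if 1:x drops first: 15 orders
  if 4:z drops first: 24 orders
heap linearizations: 84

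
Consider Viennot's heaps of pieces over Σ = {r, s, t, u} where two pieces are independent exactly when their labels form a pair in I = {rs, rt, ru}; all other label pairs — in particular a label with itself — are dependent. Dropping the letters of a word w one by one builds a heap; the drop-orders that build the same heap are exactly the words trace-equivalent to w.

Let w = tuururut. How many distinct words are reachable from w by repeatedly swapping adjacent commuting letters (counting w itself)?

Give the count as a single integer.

0(t) covers ∅
1(u) covers 0:t
2(u) covers 1:u
3(r) covers ∅
4(u) covers 2:u
5(r) covers 3:r
6(u) covers 4:u
7(t) covers 6:u
floor of heap: 0:t, 3:r
completions by unplaced set U, small U first (add the entries for U minus each lowest piece of U):
  |U|=1: {5}:1  {7}:1
  |U|=2: {3,5}:1  {5,7}:2  {6,7}:1
  |U|=3: {3,5,7}:3  {4,6,7}:1  {5,6,7}:3
  |U|=4: {2,4,6,7}:1  {3,5,6,7}:6  {4,5,6,7}:4
  |U|=5: {1,2,4,6,7}:1  {2,4,5,6,7}:5  {3,4,5,6,7}:10
  |U|=6: {0,1,2,4,6,7}:1  {1,2,4,5,6,7}:6  {2,3,4,5,6,7}:15
  start at 0(t): 21
  start at 3(r): 7
sum over floor = 28

28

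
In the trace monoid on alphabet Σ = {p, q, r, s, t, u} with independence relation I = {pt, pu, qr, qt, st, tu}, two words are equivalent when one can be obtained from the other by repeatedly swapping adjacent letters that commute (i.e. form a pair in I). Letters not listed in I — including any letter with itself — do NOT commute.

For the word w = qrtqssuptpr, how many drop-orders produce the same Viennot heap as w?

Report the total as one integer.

piece 0:q — minimal
piece 1:r — minimal
piece 2:t rests on {1:r}
piece 3:q rests on {0:q}
piece 4:s rests on {1:r, 3:q}
piece 5:s rests on {4:s}
piece 6:u rests on {5:s}
piece 7:p rests on {5:s}
piece 8:t rests on {2:t}
piece 9:p rests on {7:p}
piece 10:r rests on {6:u, 8:t, 9:p}
minimal pieces: {0:q, 1:r}
ways to finish when only these pieces remain (= sum over removing one remaining piece with nothing left below it):
  1 left: {10}→1
  2 left: {6,10}→1  {8,10}→1  {9,10}→1
  3 left: {2,8,10}→1  {6,8,10}→2  {6,9,10}→2  {7,9,10}→1  {8,9,10}→2
  4 left: {2,6,8,10}→3  {2,8,9,10}→3  {6,7,9,10}→3  {6,8,9,10}→6  {7,8,9,10}→3
  5 left: {2,6,8,9,10}→12  {2,7,8,9,10}→6  {5,6,7,9,10}→3  {6,7,8,9,10}→12
  6 left: {2,6,7,8,9,10}→30  {4,5,6,7,9,10}→3  {5,6,7,8,9,10}→15
  7 left: {2,5,6,7,8,9,10}→45  {3,4,5,6,7,9,10}→3  {4,5,6,7,8,9,10}→18
  8 left: {0,3,4,5,6,7,9,10}→3  {2,4,5,6,7,8,9,10}→63  {3,4,5,6,7,8,9,10}→21
  9 left: {0,3,4,5,6,7,8,9,10}→24  {1,2,4,5,6,7,8,9,10}→63  {2,3,4,5,6,7,8,9,10}→84
  placing 0:q first → 147 extensions
  placing 1:r first → 108 extensions
total linear extensions = 255

255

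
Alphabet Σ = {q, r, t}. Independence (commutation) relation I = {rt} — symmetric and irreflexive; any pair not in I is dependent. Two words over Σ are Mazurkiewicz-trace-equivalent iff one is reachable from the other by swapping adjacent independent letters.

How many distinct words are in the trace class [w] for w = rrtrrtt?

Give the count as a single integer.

#0=r has no predecessor
#1=r depends on [0:r]
#2=t has no predecessor
#3=r depends on [1:r]
#4=r depends on [3:r]
#5=t depends on [2:t]
#6=t depends on [5:t]
sources: [0:r, 2:t]
N(rest) = Σ N(rest − s) over sources s of rest; N(one piece) = 1:
  size 1 → [4]=1  [6]=1
  size 2 → [3,4]=1  [4,6]=2  [5,6]=1
  size 3 → [1,3,4]=1  [2,5,6]=1  [3,4,6]=3  [4,5,6]=3
  size 4 → [0,1,3,4]=1  [1,3,4,6]=4  [2,4,5,6]=4  [3,4,5,6]=6
  size 5 → [0,1,3,4,6]=5  [1,3,4,5,6]=10  [2,3,4,5,6]=10
  first=0(r) contributes 20
  first=2(t) contributes 15
|[w]| = 35

35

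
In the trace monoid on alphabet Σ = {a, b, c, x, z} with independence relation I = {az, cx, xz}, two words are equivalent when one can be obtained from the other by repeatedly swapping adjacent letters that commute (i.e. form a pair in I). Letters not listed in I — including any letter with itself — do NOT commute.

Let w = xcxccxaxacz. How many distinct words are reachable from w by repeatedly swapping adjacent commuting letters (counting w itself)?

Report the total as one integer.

#0=x has no predecessor
#1=c has no predecessor
#2=x depends on [0:x]
#3=c depends on [1:c]
#4=c depends on [3:c]
#5=x depends on [2:x]
#6=a depends on [4:c, 5:x]
#7=x depends on [6:a]
#8=a depends on [7:x]
#9=c depends on [8:a]
#10=z depends on [9:c]
sources: [0:x, 1:c]
N(rest) = Σ N(rest − s) over sources s of rest; N(one piece) = 1:
  size 1 → [10]=1
  size 2 → [9,10]=1
  size 3 → [8,9,10]=1
  size 4 → [7,8,9,10]=1
  size 5 → [6,7,8,9,10]=1
  size 6 → [4,6,7,8,9,10]=1  [5,6,7,8,9,10]=1
  size 7 → [2,5,6,7,8,9,10]=1  [3,4,6,7,8,9,10]=1  [4,5,6,7,8,9,10]=2
  size 8 → [0,2,5,6,7,8,9,10]=1  [1,3,4,6,7,8,9,10]=1  [2,4,5,6,7,8,9,10]=3  [3,4,5,6,7,8,9,10]=3
  size 9 → [0,2,4,5,6,7,8,9,10]=4  [1,3,4,5,6,7,8,9,10]=4  [2,3,4,5,6,7,8,9,10]=6
  first=0(x) contributes 10
  first=1(c) contributes 10
|[w]| = 20

20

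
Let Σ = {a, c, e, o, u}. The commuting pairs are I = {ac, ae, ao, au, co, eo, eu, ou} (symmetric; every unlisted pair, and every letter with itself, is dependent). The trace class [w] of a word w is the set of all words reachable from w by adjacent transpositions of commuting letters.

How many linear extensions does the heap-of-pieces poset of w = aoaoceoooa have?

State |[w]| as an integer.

2520

piece 0:a — minimal
piece 1:o — minimal
piece 2:a rests on {0:a}
piece 3:o rests on {1:o}
piece 4:c — minimal
piece 5:e rests on {4:c}
piece 6:o rests on {3:o}
piece 7:o rests on {6:o}
piece 8:o rests on {7:o}
piece 9:a rests on {2:a}
minimal pieces: {0:a, 1:o, 4:c}
ways to finish when only these pieces remain (= sum over removing one remaining piece with nothing left below it):
  1 left: {5}→1  {8}→1  {9}→1
  2 left: {2,9}→1  {4,5}→1  {5,8}→2  {5,9}→2  {7,8}→1  {8,9}→2
  3 left: {0,2,9}→1  {2,5,9}→3  {2,8,9}→3  {4,5,8}→3  {4,5,9}→3  {5,7,8}→3  {5,8,9}→6  {6,7,8}→1  {7,8,9}→3
  4 left: {0,2,5,9}→4  {0,2,8,9}→4  {2,4,5,9}→6  {2,5,8,9}→12  {2,7,8,9}→6  {3,6,7,8}→1  {4,5,7,8}→6  {4,5,8,9}→12  {5,6,7,8}→4  {5,7,8,9}→12  {6,7,8,9}→4
  5 left: {0,2,4,5,9}→10  {0,2,5,8,9}→20  {0,2,7,8,9}→10  {1,3,6,7,8}→1  {2,4,5,8,9}→30  {2,5,7,8,9}→30  {2,6,7,8,9}→10  {3,5,6,7,8}→5  {3,6,7,8,9}→5  {4,5,6,7,8}→10  {4,5,7,8,9}→30  {5,6,7,8,9}→20
  6 left: {0,2,4,5,8,9}→60  {0,2,5,7,8,9}→60  {0,2,6,7,8,9}→20  {1,3,5,6,7,8}→6  {1,3,6,7,8,9}→6  {2,3,6,7,8,9}→15  {2,4,5,7,8,9}→90  {2,5,6,7,8,9}→60  {3,4,5,6,7,8}→15  {3,5,6,7,8,9}→30  {4,5,6,7,8,9}→60
  7 left: {0,2,3,6,7,8,9}→35  {0,2,4,5,7,8,9}→210  {0,2,5,6,7,8,9}→140  {1,2,3,6,7,8,9}→21  {1,3,4,5,6,7,8}→21  {1,3,5,6,7,8,9}→42  {2,3,5,6,7,8,9}→105  {2,4,5,6,7,8,9}→210  {3,4,5,6,7,8,9}→105
  8 left: {0,1,2,3,6,7,8,9}→56  {0,2,3,5,6,7,8,9}→280  {0,2,4,5,6,7,8,9}→560  {1,2,3,5,6,7,8,9}→168  {1,3,4,5,6,7,8,9}→168  {2,3,4,5,6,7,8,9}→420
  placing 0:a first → 756 extensions
  placing 1:o first → 1260 extensions
  placing 4:c first → 504 extensions
total linear extensions = 2520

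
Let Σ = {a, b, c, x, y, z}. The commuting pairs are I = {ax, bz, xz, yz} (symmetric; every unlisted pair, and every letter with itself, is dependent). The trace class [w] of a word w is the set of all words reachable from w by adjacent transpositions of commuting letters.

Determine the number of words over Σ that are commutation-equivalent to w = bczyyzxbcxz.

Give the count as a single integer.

piece 0:b — minimal
piece 1:c rests on {0:b}
piece 2:z rests on {1:c}
piece 3:y rests on {1:c}
piece 4:y rests on {3:y}
piece 5:z rests on {2:z}
piece 6:x rests on {4:y}
piece 7:b rests on {6:x}
piece 8:c rests on {5:z, 7:b}
piece 9:x rests on {8:c}
piece 10:z rests on {8:c}
minimal pieces: {0:b}
ways to finish when only these pieces remain (= sum over removing one remaining piece with nothing left below it):
  1 left: {9}→1  {10}→1
  2 left: {9,10}→2
  3 left: {8,9,10}→2
  4 left: {5,8,9,10}→2  {7,8,9,10}→2
  5 left: {2,5,8,9,10}→2  {5,7,8,9,10}→4  {6,7,8,9,10}→2
  6 left: {2,5,7,8,9,10}→6  {4,6,7,8,9,10}→2  {5,6,7,8,9,10}→6
  7 left: {2,5,6,7,8,9,10}→12  {3,4,6,7,8,9,10}→2  {4,5,6,7,8,9,10}→8
  8 left: {2,4,5,6,7,8,9,10}→20  {3,4,5,6,7,8,9,10}→10
  9 left: {2,3,4,5,6,7,8,9,10}→30
  placing 0:b first → 30 extensions

30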